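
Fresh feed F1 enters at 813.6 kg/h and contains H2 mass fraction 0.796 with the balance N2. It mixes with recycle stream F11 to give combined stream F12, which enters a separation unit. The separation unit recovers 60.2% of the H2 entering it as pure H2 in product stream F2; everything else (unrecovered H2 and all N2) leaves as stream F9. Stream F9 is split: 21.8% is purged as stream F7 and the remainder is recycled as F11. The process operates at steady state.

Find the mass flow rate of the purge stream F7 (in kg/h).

N2 enters only via F1 and leaves only via the purge: 813.6×0.204 = 0.218×(N2 in F9), and the separation unit passes all N2, so N2 in F12 = N2 in F9 = 761.35 kg/h.
H2 in F12: m_A = 813.6×0.796 + (1−0.218)·(1−0.602)·m_A, so m_A = 647.63/0.6888 = 940.27 kg/h.
F9 = (1−0.602)×940.27 + 761.35 = 1135.6 kg/h.
Purge F7 = 0.218×1135.6 = 247.56 kg/h.

247.6 kg/h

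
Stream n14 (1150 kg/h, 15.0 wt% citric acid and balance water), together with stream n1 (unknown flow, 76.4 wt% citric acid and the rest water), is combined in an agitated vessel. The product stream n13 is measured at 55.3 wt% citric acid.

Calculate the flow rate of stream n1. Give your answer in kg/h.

Let n1 be the unknown flow. Total out = 1150 + n1.
citric acid balance: 172.5 + 0.764·n1 = 0.553·(1150 + n1)
(0.764 − 0.553)·n1 = 0.553×1150 − 172.5 = 463.45
n1 = 463.45 / 0.211 = 2196.4 kg/h

2196 kg/h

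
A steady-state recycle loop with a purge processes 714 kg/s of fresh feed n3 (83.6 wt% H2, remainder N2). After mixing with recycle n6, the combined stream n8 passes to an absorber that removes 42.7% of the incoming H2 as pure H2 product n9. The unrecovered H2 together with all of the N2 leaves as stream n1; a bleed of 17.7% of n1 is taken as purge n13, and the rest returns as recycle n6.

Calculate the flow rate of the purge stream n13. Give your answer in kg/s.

N2 enters only via n3 and leaves only via the purge: 714×0.164 = 0.177×(N2 in n1), and the absorber passes all N2, so N2 in n8 = N2 in n1 = 661.56 kg/s.
H2 in n8: m_A = 714×0.836 + (1−0.177)·(1−0.427)·m_A, so m_A = 596.9/0.5284 = 1129.6 kg/s.
n1 = (1−0.427)×1129.6 + 661.56 = 1308.8 kg/s.
Purge n13 = 0.177×1308.8 = 231.66 kg/s.

231.7 kg/s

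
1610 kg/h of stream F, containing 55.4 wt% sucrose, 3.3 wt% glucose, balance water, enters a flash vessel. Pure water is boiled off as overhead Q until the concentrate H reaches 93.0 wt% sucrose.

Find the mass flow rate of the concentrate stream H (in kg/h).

sucrose is conserved: 1610×0.554 = 891.94 kg/h all reports to the concentrate.
Concentrate = 891.94/(target fraction) = 959.08 kg/h.

959.1 kg/h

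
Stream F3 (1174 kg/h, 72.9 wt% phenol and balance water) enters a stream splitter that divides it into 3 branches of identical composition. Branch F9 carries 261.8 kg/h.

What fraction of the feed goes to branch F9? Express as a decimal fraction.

0.223

Fraction to F9 = 261.8/1174 = 0.2230.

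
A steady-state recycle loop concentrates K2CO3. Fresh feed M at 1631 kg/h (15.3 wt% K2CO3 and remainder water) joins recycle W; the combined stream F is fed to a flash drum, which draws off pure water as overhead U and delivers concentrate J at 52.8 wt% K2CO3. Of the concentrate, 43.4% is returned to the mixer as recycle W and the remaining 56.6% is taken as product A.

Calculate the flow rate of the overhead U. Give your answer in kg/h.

Overall K2CO3 balance (none leaves overhead): K2CO3 in fresh feed = K2CO3 in product, i.e. 1631×0.153 = (1−0.434)·J·0.528.
J = 249.54/(0.528×0.566) = 835.02 kg/h.
Recycle W = 0.434×835.02 = 362.4 kg/h.
Combined feed F = 1631 + 362.4 = 1993.4 kg/h.
Overhead U = F − J = 1993.4 − 835.02 = 1158.4 kg/h.

1158 kg/h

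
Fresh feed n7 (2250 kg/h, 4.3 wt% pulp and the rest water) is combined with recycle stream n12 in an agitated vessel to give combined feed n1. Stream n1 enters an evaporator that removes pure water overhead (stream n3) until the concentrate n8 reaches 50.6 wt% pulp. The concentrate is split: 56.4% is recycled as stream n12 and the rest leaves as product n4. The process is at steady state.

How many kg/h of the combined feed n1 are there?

2497 kg/h

Overall pulp balance (none leaves overhead): pulp in fresh feed = pulp in product, i.e. 2250×0.043 = (1−0.564)·n8·0.506.
n8 = 96.75/(0.506×0.436) = 438.54 kg/h.
Recycle n12 = 0.564×438.54 = 247.34 kg/h.
Combined feed n1 = 2250 + 247.34 = 2497.3 kg/h.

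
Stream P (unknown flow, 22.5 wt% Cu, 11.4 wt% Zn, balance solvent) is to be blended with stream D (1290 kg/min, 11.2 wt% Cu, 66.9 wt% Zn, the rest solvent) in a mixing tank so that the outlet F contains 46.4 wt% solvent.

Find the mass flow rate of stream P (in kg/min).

Let P be the unknown flow. Total out = 1290 + P.
solvent balance: 282.51 + 0.661·P = 0.464·(1290 + P)
(0.661 − 0.464)·P = 0.464×1290 − 282.51 = 316.05
P = 316.05 / 0.197 = 1604.3 kg/min

1604 kg/min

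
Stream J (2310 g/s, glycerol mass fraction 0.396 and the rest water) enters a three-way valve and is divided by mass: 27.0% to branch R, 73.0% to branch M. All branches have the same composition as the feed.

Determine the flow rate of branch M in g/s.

1686 g/s

Branch M flow = 0.730×2310 = 1686.3 g/s.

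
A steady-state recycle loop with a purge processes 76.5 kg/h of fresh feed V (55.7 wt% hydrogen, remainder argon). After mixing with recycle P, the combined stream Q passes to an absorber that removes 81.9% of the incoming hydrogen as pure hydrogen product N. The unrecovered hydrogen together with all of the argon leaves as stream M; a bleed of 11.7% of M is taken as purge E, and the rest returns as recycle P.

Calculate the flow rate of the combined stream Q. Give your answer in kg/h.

340.4 kg/h

argon enters only via V and leaves only via the purge: 76.5×0.443 = 0.117×(argon in M), and the absorber passes all argon, so argon in Q = argon in M = 289.65 kg/h.
hydrogen in Q: m_A = 76.5×0.557 + (1−0.117)·(1−0.819)·m_A, so m_A = 42.611/0.8402 = 50.716 kg/h.
Q = 50.716 + 289.65 = 340.37 kg/h.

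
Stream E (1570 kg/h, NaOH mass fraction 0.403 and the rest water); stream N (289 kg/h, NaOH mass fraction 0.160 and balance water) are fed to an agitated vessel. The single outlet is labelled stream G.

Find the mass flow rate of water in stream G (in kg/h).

1180 kg/h

water out = water in = 1570×0.597 + 289×0.840 = 1180 kg/h.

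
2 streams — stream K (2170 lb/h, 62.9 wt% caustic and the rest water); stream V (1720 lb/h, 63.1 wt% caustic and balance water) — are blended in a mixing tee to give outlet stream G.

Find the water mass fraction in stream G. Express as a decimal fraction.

0.370

Total flow out = 2170 + 1720 = 3890 lb/h.
water in = 2170×0.371 + 1720×0.369 = 1439.8 lb/h.
water mass fraction in G = 1439.8/3890 = 0.370.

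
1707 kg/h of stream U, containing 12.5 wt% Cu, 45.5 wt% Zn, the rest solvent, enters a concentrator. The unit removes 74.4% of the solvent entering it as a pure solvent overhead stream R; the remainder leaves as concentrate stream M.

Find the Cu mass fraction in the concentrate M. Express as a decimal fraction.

Cu is not removed: 1707×0.125 = 213.38 kg/h of Cu enters M.
solvent entering = 1707×0.420 = 716.94 kg/h; overhead removed = 0.744×716.94 = 533.4 kg/h.
Concentrate = 1707 − 533.4 = 1173.6 kg/h.
Mass fraction = 213.38/1173.6 = 0.182.

0.182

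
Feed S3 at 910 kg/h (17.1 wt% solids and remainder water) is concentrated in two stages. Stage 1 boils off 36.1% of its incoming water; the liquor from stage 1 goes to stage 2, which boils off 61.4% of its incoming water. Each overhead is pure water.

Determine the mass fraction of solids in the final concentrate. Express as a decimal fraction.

0.4554

water in feed = 910×0.829 = 754.39 kg/h.
After stage 1: water left = (1−0.361)×754.39 = 482.06; stream total = 637.67 kg/h.
After stage 2: water left = (1−0.614)×482.06 = 186.07; final concentrate = 341.68 kg/h.
solids fraction = 155.61/341.68 = 0.4554.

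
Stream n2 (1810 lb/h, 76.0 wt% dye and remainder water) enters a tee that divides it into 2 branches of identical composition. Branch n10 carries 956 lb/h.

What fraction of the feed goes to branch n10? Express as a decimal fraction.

0.528

Fraction to n10 = 956/1810 = 0.5282.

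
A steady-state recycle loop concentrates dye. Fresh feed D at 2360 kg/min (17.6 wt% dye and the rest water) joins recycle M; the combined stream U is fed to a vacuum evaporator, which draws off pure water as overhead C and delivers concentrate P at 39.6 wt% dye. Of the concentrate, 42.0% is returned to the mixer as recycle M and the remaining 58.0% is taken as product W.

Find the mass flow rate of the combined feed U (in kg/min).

Overall dye balance (none leaves overhead): dye in fresh feed = dye in product, i.e. 2360×0.176 = (1−0.420)·P·0.396.
P = 415.36/(0.396×0.580) = 1808.4 kg/min.
Recycle M = 0.420×1808.4 = 759.54 kg/min.
Combined feed U = 2360 + 759.54 = 3119.5 kg/min.

3120 kg/min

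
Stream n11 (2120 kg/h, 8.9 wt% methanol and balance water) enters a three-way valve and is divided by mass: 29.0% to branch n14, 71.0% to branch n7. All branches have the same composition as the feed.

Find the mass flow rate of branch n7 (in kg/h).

1505 kg/h

Branch n7 flow = 0.710×2120 = 1505.2 kg/h.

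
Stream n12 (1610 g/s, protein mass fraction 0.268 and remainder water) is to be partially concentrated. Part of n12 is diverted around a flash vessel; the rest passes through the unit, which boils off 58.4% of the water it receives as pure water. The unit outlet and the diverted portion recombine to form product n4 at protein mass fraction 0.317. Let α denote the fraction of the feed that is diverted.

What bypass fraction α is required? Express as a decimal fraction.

All 1610×0.268 = 431.48 g/s of protein reaches n4, so n4 = 431.48/0.317 = 1361.1 g/s and vapour = 248.86 g/s.
The evaporator receives (1−α)·1610 of feed at 0.732 water and removes 0.584 of that water:
0.584×0.732×(1−α)×1610 = 248.86
(1−α) = 248.86/688.26 = 0.3616;  α = 0.6384.

0.638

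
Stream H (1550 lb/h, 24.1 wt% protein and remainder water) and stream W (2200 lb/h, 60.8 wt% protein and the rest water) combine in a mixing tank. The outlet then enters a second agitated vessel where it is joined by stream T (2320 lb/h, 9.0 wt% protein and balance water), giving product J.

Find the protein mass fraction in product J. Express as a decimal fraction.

Overall, product flow = 6070 lb/h.
protein in = 1550×0.241 + 2200×0.608 + 2320×0.090 = 1919.9 lb/h.
protein fraction in J = 0.316.

0.316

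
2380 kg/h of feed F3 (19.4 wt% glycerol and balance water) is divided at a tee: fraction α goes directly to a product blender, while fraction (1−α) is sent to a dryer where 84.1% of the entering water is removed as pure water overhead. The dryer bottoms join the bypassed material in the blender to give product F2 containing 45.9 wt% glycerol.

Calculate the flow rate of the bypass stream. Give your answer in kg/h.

352.9 kg/h

All 2380×0.194 = 461.72 kg/h of glycerol reaches F2, so F2 = 461.72/0.459 = 1005.9 kg/h and vapour = 1374.1 kg/h.
The evaporator receives (1−α)·2380 of feed at 0.806 water and removes 0.841 of that water:
0.841×0.806×(1−α)×2380 = 1374.1
(1−α) = 1374.1/1613.3 = 0.8517;  α = 0.1483.
Bypass flow = 0.1483×2380 = 352.88 kg/h.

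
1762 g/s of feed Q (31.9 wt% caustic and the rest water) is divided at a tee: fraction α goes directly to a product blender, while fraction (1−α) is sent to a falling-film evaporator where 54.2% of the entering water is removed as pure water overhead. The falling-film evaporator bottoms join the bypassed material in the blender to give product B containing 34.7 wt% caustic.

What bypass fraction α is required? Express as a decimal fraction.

0.781

All 1762×0.319 = 562.08 g/s of caustic reaches B, so B = 562.08/0.347 = 1619.8 g/s and vapour = 142.18 g/s.
The evaporator receives (1−α)·1762 of feed at 0.681 water and removes 0.542 of that water:
0.542×0.681×(1−α)×1762 = 142.18
(1−α) = 142.18/650.36 = 0.2186;  α = 0.7814.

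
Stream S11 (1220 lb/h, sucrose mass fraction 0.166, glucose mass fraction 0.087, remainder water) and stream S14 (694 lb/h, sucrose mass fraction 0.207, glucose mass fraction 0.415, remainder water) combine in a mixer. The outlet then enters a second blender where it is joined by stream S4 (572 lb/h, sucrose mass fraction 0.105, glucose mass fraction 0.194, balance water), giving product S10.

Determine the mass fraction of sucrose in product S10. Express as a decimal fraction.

Overall, product flow = 2486 lb/h.
sucrose in = 1220×0.166 + 694×0.207 + 572×0.105 = 406.24 lb/h.
sucrose fraction in S10 = 0.163.

0.163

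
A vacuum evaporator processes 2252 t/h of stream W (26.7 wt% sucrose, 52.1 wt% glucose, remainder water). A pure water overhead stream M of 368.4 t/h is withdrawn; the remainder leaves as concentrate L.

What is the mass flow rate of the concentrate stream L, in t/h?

1884 t/h

Concentrate = 2252 − 368.4 = 1883.6 t/h.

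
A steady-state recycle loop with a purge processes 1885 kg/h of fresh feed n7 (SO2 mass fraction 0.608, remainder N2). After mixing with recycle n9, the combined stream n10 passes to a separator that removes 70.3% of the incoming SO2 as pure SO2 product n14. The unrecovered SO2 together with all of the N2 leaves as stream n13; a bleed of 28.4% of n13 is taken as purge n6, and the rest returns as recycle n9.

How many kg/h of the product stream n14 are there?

SO2 in n10: m_A = 1885×0.608 + (1−0.284)·(1−0.703)·m_A, so m_A = 1146.1/0.7873 = 1455.6 kg/h.
Product n14 = 0.703×1455.6 = 1023.3 kg/h.

1023 kg/h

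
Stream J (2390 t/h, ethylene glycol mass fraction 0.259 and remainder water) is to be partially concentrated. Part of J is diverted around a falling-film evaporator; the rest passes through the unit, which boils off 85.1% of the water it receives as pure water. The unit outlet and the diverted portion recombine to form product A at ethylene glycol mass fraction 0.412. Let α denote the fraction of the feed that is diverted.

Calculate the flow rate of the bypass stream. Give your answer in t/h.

All 2390×0.259 = 619.01 t/h of ethylene glycol reaches A, so A = 619.01/0.412 = 1502.5 t/h and vapour = 887.55 t/h.
The evaporator receives (1−α)·2390 of feed at 0.741 water and removes 0.851 of that water:
0.851×0.741×(1−α)×2390 = 887.55
(1−α) = 887.55/1507.1 = 0.5889;  α = 0.4111.
Bypass flow = 0.4111×2390 = 982.51 t/h.

982.5 t/h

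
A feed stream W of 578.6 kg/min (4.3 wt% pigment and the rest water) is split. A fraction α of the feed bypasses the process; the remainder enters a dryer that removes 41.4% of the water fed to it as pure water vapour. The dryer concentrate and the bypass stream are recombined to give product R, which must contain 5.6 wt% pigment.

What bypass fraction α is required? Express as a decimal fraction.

All 578.6×0.043 = 24.88 kg/min of pigment reaches R, so R = 24.88/0.056 = 444.28 kg/min and vapour = 134.32 kg/min.
The evaporator receives (1−α)·578.6 of feed at 0.957 water and removes 0.414 of that water:
0.414×0.957×(1−α)×578.6 = 134.32
(1−α) = 134.32/229.24 = 0.5859;  α = 0.4141.

0.414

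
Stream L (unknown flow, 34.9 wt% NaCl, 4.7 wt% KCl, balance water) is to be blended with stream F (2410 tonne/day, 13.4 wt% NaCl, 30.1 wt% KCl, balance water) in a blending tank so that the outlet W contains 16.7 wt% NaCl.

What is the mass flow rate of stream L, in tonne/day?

Let L be the unknown flow. Total out = 2410 + L.
NaCl balance: 322.94 + 0.349·L = 0.167·(2410 + L)
(0.349 − 0.167)·L = 0.167×2410 − 322.94 = 79.53
L = 79.53 / 0.182 = 436.98 tonne/day

437 tonne/day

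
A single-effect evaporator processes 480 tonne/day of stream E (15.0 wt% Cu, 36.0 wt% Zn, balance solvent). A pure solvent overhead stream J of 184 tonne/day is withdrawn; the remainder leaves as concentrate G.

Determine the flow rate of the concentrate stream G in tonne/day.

Concentrate = 480 − 184 = 296 tonne/day.

296 tonne/day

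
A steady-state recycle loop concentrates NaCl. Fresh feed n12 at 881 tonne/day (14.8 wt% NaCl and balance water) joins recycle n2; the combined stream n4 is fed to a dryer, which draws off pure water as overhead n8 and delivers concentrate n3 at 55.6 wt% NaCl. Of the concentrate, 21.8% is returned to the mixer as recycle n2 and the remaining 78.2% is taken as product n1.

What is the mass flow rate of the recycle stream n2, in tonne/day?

65.38 tonne/day

Overall NaCl balance (none leaves overhead): NaCl in fresh feed = NaCl in product, i.e. 881×0.148 = (1−0.218)·n3·0.556.
n3 = 130.39/(0.556×0.782) = 299.89 tonne/day.
Recycle n2 = 0.218×299.89 = 65.375 tonne/day.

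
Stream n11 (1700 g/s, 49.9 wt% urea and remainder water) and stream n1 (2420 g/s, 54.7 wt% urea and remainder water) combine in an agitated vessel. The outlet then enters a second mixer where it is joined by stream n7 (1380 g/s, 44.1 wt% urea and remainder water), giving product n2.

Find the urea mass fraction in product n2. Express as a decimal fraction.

Overall, product flow = 5500 g/s.
urea in = 1700×0.499 + 2420×0.547 + 1380×0.441 = 2780.6 g/s.
urea fraction in n2 = 0.5056.

0.5056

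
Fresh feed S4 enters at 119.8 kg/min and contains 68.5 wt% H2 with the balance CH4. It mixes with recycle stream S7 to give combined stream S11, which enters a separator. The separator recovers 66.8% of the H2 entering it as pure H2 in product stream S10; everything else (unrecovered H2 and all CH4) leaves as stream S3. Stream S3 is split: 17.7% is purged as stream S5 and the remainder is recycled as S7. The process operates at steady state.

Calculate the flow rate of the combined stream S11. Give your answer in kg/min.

CH4 enters only via S4 and leaves only via the purge: 119.8×0.315 = 0.177×(CH4 in S3), and the separator passes all CH4, so CH4 in S11 = CH4 in S3 = 213.2 kg/min.
H2 in S11: m_A = 119.8×0.685 + (1−0.177)·(1−0.668)·m_A, so m_A = 82.063/0.7268 = 112.92 kg/min.
S11 = 112.92 + 213.2 = 326.12 kg/min.

326.1 kg/min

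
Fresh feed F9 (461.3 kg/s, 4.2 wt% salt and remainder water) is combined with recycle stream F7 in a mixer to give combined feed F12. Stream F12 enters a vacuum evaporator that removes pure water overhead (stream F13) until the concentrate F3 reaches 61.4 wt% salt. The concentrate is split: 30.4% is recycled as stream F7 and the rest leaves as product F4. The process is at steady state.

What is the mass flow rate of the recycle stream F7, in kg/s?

Overall salt balance (none leaves overhead): salt in fresh feed = salt in product, i.e. 461.3×0.042 = (1−0.304)·F3·0.614.
F3 = 19.375/(0.614×0.696) = 45.337 kg/s.
Recycle F7 = 0.304×45.337 = 13.783 kg/s.

13.78 kg/s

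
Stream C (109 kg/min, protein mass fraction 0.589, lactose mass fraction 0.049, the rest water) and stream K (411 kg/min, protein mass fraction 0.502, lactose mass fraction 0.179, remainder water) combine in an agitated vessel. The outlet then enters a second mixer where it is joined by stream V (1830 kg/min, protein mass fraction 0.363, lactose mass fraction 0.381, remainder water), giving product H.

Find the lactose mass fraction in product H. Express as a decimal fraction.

Overall, product flow = 2350 kg/min.
lactose in = 109×0.049 + 411×0.179 + 1830×0.381 = 776.14 kg/min.
lactose fraction in H = 0.330.

0.330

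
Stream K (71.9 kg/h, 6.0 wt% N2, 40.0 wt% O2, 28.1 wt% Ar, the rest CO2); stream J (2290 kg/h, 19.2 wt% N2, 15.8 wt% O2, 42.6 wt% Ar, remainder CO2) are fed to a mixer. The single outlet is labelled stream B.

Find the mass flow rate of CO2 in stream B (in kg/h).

CO2 out = CO2 in = 71.9×0.259 + 2290×0.224 = 531.58 kg/h.

531.6 kg/h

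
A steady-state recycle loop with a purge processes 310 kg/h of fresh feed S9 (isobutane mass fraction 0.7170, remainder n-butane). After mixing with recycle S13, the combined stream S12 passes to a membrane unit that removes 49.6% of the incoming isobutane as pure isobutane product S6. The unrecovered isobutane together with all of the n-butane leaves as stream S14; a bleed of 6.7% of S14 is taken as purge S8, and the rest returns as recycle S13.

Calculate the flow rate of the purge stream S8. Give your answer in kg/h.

n-butane enters only via S9 and leaves only via the purge: 310×0.283 = 0.067×(n-butane in S14), and the membrane unit passes all n-butane, so n-butane in S12 = n-butane in S14 = 1309.4 kg/h.
isobutane in S12: m_A = 310×0.717 + (1−0.067)·(1−0.496)·m_A, so m_A = 222.27/0.5298 = 419.56 kg/h.
S14 = (1−0.496)×419.56 + 1309.4 = 1520.9 kg/h.
Purge S8 = 0.067×1520.9 = 101.9 kg/h.

101.9 kg/h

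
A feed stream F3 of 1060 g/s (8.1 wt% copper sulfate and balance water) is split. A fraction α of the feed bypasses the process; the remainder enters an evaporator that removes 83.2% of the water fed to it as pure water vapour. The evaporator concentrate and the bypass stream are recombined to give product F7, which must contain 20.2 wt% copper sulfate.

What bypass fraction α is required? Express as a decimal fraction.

0.217

All 1060×0.081 = 85.86 g/s of copper sulfate reaches F7, so F7 = 85.86/0.202 = 425.05 g/s and vapour = 634.95 g/s.
The evaporator receives (1−α)·1060 of feed at 0.919 water and removes 0.832 of that water:
0.832×0.919×(1−α)×1060 = 634.95
(1−α) = 634.95/810.48 = 0.7834;  α = 0.2166.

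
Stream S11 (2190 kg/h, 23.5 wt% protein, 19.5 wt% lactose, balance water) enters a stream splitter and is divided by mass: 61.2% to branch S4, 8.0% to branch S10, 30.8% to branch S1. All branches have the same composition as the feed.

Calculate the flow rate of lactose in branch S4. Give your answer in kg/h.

261.4 kg/h

Branch S4 total = 0.612×2190 = 1340.3 kg/h.
lactose in S4 = 0.195×1340.3 = 261.35 kg/h.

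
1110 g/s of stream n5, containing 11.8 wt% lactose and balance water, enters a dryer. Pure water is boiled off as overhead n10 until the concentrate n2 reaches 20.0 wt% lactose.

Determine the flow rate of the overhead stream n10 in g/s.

lactose is conserved: 1110×0.118 = 130.98 g/s all reports to the concentrate.
Concentrate = 130.98/(target fraction) = 654.9 g/s.
Overhead = 1110 − 654.9 = 455.1 g/s.

455.1 g/s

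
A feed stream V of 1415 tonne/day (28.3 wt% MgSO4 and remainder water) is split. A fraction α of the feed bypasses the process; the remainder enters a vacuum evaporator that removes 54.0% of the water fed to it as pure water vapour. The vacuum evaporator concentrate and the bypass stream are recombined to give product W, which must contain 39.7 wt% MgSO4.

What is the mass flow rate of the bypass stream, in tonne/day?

365.6 tonne/day

All 1415×0.283 = 400.44 tonne/day of MgSO4 reaches W, so W = 400.44/0.397 = 1008.7 tonne/day and vapour = 406.32 tonne/day.
The evaporator receives (1−α)·1415 of feed at 0.717 water and removes 0.540 of that water:
0.540×0.717×(1−α)×1415 = 406.32
(1−α) = 406.32/547.86 = 0.7417;  α = 0.2583.
Bypass flow = 0.2583×1415 = 365.56 tonne/day.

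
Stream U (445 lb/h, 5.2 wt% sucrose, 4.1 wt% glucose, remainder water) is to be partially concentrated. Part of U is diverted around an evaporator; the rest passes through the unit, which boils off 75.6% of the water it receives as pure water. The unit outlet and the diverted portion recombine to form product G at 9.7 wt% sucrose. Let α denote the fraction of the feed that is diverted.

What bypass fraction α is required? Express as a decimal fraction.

0.323

All 445×0.052 = 23.14 lb/h of sucrose reaches G, so G = 23.14/0.097 = 238.56 lb/h and vapour = 206.44 lb/h.
The evaporator receives (1−α)·445 of feed at 0.907 water and removes 0.756 of that water:
0.756×0.907×(1−α)×445 = 206.44
(1−α) = 206.44/305.13 = 0.6766;  α = 0.3234.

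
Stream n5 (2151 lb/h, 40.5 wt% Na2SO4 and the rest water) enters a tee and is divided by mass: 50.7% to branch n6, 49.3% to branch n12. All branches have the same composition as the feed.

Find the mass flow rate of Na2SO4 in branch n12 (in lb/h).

Branch n12 total = 0.493×2151 = 1060.4 lb/h.
Na2SO4 in n12 = 0.405×1060.4 = 429.48 lb/h.

429.5 lb/h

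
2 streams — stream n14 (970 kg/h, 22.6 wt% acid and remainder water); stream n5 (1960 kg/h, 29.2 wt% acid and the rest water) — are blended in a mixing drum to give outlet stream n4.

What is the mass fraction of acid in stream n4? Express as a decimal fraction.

0.270

Total flow out = 970 + 1960 = 2930 kg/h.
acid in = 970×0.226 + 1960×0.292 = 791.54 kg/h.
acid mass fraction in n4 = 791.54/2930 = 0.270.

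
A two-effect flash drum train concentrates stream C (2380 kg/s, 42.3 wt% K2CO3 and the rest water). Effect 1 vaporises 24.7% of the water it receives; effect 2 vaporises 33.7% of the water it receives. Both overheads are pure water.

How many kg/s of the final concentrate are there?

1692 kg/s

water in feed = 2380×0.577 = 1373.3 kg/s.
After stage 1: water left = (1−0.247)×1373.3 = 1034.1; stream total = 2040.8 kg/s.
After stage 2: water left = (1−0.337)×1034.1 = 685.58; final concentrate = 1692.3 kg/s.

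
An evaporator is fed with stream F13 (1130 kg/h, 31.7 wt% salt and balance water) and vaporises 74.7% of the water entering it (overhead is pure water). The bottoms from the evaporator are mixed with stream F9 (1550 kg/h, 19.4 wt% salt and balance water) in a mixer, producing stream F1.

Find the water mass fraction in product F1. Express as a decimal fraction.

0.6868

Vapour removed = 0.747×0.683×1130 = 576.53 kg/h; concentrate = 553.47 kg/h.
water reaching the mixer = 195.26 (from concentrate) + 1550×0.806 = 1444.6 kg/h.
Product flow = 553.47 + 1550 = 2103.5 kg/h; water fraction = 0.6868.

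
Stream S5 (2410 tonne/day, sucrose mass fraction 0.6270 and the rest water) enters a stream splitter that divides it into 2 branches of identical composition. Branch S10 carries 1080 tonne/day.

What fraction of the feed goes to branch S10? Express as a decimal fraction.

Fraction to S10 = 1080/2410 = 0.4481.

0.448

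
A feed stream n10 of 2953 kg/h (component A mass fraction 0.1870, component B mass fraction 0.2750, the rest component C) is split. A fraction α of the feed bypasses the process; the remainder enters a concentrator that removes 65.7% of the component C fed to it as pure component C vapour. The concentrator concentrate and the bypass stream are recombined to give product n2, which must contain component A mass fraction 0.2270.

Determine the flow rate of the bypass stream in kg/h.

All 2953×0.187 = 552.21 kg/h of component A reaches n2, so n2 = 552.21/0.227 = 2432.6 kg/h and vapour = 520.35 kg/h.
The evaporator receives (1−α)·2953 of feed at 0.538 component C and removes 0.657 of that component C:
0.657×0.538×(1−α)×2953 = 520.35
(1−α) = 520.35/1043.8 = 0.4985;  α = 0.5015.
Bypass flow = 0.5015×2953 = 1480.9 kg/h.

1481 kg/h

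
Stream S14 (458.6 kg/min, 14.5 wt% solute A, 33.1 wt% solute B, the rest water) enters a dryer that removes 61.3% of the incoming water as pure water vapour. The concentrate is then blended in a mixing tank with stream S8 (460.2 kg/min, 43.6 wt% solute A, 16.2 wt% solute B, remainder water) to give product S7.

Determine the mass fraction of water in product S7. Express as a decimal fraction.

0.360

Vapour removed = 0.613×0.524×458.6 = 147.31 kg/min; concentrate = 311.29 kg/min.
water reaching the mixer = 92.999 (from concentrate) + 460.2×0.402 = 278 kg/min.
Product flow = 311.29 + 460.2 = 771.49 kg/min; water fraction = 0.360.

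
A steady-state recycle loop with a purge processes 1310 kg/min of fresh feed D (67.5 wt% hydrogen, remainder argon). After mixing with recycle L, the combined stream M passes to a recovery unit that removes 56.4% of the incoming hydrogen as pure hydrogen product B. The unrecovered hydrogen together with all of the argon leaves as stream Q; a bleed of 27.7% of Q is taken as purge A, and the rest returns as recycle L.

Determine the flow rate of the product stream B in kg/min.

hydrogen in M: m_A = 1310×0.675 + (1−0.277)·(1−0.564)·m_A, so m_A = 884.25/0.6848 = 1291.3 kg/min.
Product B = 0.564×1291.3 = 728.3 kg/min.

728.3 kg/min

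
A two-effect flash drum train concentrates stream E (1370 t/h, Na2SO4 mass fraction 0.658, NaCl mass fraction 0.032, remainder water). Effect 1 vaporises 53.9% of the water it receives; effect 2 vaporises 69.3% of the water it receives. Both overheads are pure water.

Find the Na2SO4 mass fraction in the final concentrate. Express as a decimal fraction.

0.897

water in feed = 1370×0.310 = 424.7 t/h.
After stage 1: water left = (1−0.539)×424.7 = 195.79; stream total = 1141.1 t/h.
After stage 2: water left = (1−0.693)×195.79 = 60.107; final concentrate = 1005.4 t/h.
Na2SO4 fraction = 901.46/1005.4 = 0.897.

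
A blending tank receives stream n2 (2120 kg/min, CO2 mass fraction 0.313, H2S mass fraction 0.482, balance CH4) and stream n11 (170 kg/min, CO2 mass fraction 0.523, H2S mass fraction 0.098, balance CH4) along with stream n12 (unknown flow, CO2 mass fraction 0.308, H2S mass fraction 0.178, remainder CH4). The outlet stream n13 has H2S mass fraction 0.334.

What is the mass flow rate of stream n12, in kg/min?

1754 kg/min

Let n12 be the unknown flow. Total out = 2290 + n12.
H2S balance: 1038.5 + 0.178·n12 = 0.334·(2290 + n12)
(0.178 − 0.334)·n12 = 0.334×2290 − 1038.5 = -273.64
n12 = -273.64 / -0.156 = 1754.1 kg/min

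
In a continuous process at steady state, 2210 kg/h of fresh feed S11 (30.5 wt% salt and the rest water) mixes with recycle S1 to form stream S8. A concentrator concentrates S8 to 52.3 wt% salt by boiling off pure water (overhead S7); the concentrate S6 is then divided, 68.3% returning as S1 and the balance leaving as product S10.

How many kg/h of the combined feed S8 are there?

Overall salt balance (none leaves overhead): salt in fresh feed = salt in product, i.e. 2210×0.305 = (1−0.683)·S6·0.523.
S6 = 674.05/(0.523×0.317) = 4065.7 kg/h.
Recycle S1 = 0.683×4065.7 = 2776.8 kg/h.
Combined feed S8 = 2210 + 2776.8 = 4986.8 kg/h.

4987 kg/h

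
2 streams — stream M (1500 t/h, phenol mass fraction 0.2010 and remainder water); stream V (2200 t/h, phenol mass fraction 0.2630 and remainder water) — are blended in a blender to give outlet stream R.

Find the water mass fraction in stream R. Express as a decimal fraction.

Total flow out = 1500 + 2200 = 3700 t/h.
water in = 1500×0.799 + 2200×0.737 = 2819.9 t/h.
water mass fraction in R = 2819.9/3700 = 0.7621.

0.7621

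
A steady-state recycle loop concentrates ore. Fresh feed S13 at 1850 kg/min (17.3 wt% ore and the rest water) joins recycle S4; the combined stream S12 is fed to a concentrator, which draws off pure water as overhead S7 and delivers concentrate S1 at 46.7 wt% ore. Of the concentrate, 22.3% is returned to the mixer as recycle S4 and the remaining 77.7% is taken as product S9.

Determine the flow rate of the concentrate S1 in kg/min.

882 kg/min

Overall ore balance (none leaves overhead): ore in fresh feed = ore in product, i.e. 1850×0.173 = (1−0.223)·S1·0.467.
S1 = 320.05/(0.467×0.777) = 882.02 kg/min.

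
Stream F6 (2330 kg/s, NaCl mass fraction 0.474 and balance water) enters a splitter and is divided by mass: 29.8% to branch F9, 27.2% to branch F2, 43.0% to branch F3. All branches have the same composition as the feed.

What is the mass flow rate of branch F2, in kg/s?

633.8 kg/s

Branch F2 flow = 0.272×2330 = 633.76 kg/s.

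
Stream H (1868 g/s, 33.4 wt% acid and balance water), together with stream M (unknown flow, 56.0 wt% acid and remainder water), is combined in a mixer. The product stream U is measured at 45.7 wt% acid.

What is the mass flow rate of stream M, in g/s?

2231 g/s

Let M be the unknown flow. Total out = 1868 + M.
acid balance: 623.91 + 0.560·M = 0.457·(1868 + M)
(0.560 − 0.457)·M = 0.457×1868 − 623.91 = 229.76
M = 229.76 / 0.103 = 2230.7 g/s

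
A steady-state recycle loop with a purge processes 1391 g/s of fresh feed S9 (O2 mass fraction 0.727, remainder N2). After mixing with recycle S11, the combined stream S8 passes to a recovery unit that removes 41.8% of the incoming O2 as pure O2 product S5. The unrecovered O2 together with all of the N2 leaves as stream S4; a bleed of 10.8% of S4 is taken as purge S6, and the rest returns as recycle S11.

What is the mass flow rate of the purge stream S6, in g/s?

N2 enters only via S9 and leaves only via the purge: 1391×0.273 = 0.108×(N2 in S4), and the recovery unit passes all N2, so N2 in S8 = N2 in S4 = 3516.1 g/s.
O2 in S8: m_A = 1391×0.727 + (1−0.108)·(1−0.418)·m_A, so m_A = 1011.3/0.4809 = 2103 g/s.
S4 = (1−0.418)×2103 + 3516.1 = 4740.1 g/s.
Purge S6 = 0.108×4740.1 = 511.93 g/s.

511.9 g/s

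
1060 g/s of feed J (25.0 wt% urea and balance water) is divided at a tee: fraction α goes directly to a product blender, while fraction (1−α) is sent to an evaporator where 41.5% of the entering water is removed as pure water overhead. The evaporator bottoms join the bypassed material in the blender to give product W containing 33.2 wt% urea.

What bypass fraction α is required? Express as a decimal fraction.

0.206

All 1060×0.250 = 265 g/s of urea reaches W, so W = 265/0.332 = 798.19 g/s and vapour = 261.81 g/s.
The evaporator receives (1−α)·1060 of feed at 0.750 water and removes 0.415 of that water:
0.415×0.750×(1−α)×1060 = 261.81
(1−α) = 261.81/329.93 = 0.7935;  α = 0.2065.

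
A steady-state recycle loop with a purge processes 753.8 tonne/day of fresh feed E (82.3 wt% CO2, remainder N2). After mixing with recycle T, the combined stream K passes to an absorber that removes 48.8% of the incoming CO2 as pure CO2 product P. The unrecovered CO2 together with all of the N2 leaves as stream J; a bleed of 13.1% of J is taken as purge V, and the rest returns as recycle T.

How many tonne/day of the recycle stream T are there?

1382 tonne/day

N2 enters only via E and leaves only via the purge: 753.8×0.177 = 0.131×(N2 in J), and the absorber passes all N2, so N2 in K = N2 in J = 1018.5 tonne/day.
CO2 in K: m_A = 753.8×0.823 + (1−0.131)·(1−0.488)·m_A, so m_A = 620.38/0.5551 = 1117.7 tonne/day.
J = (1−0.488)×1117.7 + 1018.5 = 1590.7 tonne/day.
Recycle T = (1−0.131)×1590.7 = 1382.3 tonne/day.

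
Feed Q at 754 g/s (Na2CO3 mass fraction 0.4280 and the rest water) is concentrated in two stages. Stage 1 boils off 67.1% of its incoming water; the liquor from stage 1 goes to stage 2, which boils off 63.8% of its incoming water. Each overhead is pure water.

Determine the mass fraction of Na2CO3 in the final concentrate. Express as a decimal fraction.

0.8627

water in feed = 754×0.572 = 431.29 g/s.
After stage 1: water left = (1−0.671)×431.29 = 141.89; stream total = 464.61 g/s.
After stage 2: water left = (1−0.638)×141.89 = 51.366; final concentrate = 374.08 g/s.
Na2CO3 fraction = 322.71/374.08 = 0.8627.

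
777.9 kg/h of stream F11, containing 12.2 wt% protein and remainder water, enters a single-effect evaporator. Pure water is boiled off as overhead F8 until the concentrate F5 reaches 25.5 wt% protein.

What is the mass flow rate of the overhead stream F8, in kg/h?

405.7 kg/h

protein is conserved: 777.9×0.122 = 94.904 kg/h all reports to the concentrate.
Concentrate = 94.904/(target fraction) = 372.17 kg/h.
Overhead = 777.9 − 372.17 = 405.73 kg/h.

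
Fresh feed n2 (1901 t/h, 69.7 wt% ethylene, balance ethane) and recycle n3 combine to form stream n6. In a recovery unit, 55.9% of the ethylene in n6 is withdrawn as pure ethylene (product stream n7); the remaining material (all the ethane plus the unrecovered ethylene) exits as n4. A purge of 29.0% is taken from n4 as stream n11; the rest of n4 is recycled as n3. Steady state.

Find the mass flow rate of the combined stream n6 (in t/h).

3915 t/h

ethane enters only via n2 and leaves only via the purge: 1901×0.303 = 0.290×(ethane in n4), and the recovery unit passes all ethane, so ethane in n6 = ethane in n4 = 1986.2 t/h.
ethylene in n6: m_A = 1901×0.697 + (1−0.290)·(1−0.559)·m_A, so m_A = 1325/0.6869 = 1929 t/h.
n6 = 1929 + 1986.2 = 3915.2 t/h.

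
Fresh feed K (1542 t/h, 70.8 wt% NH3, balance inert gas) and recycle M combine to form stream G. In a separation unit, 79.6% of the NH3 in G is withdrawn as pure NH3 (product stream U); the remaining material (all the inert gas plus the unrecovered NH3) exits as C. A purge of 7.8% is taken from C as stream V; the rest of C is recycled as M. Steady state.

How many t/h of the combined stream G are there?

inert gas enters only via K and leaves only via the purge: 1542×0.292 = 0.078×(inert gas in C), and the separation unit passes all inert gas, so inert gas in G = inert gas in C = 5772.6 t/h.
NH3 in G: m_A = 1542×0.708 + (1−0.078)·(1−0.796)·m_A, so m_A = 1091.7/0.8119 = 1344.6 t/h.
G = 1344.6 + 5772.6 = 7117.3 t/h.

7117 t/h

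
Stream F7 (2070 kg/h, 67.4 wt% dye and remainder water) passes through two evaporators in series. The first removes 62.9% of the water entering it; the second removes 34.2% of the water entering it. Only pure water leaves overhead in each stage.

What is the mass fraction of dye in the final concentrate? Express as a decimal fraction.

water in feed = 2070×0.326 = 674.82 kg/h.
After stage 1: water left = (1−0.629)×674.82 = 250.36; stream total = 1645.5 kg/h.
After stage 2: water left = (1−0.342)×250.36 = 164.74; final concentrate = 1559.9 kg/h.
dye fraction = 1395.2/1559.9 = 0.8944.

0.8944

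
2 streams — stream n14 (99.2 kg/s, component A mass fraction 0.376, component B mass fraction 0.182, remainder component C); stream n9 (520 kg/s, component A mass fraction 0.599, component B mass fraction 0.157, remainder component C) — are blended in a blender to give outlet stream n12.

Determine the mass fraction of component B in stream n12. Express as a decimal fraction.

0.161

Total flow out = 99.2 + 520 = 619.2 kg/s.
component B in = 99.2×0.182 + 520×0.157 = 99.694 kg/s.
component B mass fraction in n12 = 99.694/619.2 = 0.161.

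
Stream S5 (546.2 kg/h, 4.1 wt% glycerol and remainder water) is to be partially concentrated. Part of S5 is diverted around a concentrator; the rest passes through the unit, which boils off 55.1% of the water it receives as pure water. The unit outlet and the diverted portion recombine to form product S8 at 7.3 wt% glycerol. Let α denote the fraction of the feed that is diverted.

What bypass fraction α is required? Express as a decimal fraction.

All 546.2×0.041 = 22.394 kg/h of glycerol reaches S8, so S8 = 22.394/0.073 = 306.77 kg/h and vapour = 239.43 kg/h.
The evaporator receives (1−α)·546.2 of feed at 0.959 water and removes 0.551 of that water:
0.551×0.959×(1−α)×546.2 = 239.43
(1−α) = 239.43/288.62 = 0.8296;  α = 0.1704.

0.170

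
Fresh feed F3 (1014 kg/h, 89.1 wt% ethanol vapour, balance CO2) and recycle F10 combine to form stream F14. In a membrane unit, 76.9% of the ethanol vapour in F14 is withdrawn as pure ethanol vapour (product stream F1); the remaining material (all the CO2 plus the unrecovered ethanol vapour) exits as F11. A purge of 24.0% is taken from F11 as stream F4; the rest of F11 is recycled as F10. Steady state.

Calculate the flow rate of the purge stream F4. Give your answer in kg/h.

171.3 kg/h

CO2 enters only via F3 and leaves only via the purge: 1014×0.109 = 0.240×(CO2 in F11), and the membrane unit passes all CO2, so CO2 in F14 = CO2 in F11 = 460.52 kg/h.
ethanol vapour in F14: m_A = 1014×0.891 + (1−0.240)·(1−0.769)·m_A, so m_A = 903.47/0.8244 = 1095.9 kg/h.
F11 = (1−0.769)×1095.9 + 460.52 = 713.67 kg/h.
Purge F4 = 0.240×713.67 = 171.28 kg/h.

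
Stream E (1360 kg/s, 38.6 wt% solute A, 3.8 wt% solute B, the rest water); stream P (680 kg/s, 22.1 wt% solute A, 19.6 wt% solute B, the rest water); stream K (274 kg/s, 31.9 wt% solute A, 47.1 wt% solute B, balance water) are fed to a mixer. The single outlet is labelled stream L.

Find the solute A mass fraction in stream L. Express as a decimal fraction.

0.330

Total flow out = 1360 + 680 + 274 = 2314 kg/s.
solute A in = 1360×0.386 + 680×0.221 + 274×0.319 = 762.65 kg/s.
solute A mass fraction in L = 762.65/2314 = 0.330.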